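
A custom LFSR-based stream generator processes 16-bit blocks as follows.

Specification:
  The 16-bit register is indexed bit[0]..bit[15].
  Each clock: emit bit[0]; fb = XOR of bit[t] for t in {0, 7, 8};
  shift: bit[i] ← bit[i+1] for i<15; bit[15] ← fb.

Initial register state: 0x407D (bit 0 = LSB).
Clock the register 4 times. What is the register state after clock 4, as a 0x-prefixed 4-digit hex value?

reg_0 = 0x407D
clock 1: out=1, reg = 0xA03E
clock 2: out=0, reg = 0x501F
clock 3: out=1, reg = 0xA80F
clock 4: out=1, reg = 0xD407

0xD407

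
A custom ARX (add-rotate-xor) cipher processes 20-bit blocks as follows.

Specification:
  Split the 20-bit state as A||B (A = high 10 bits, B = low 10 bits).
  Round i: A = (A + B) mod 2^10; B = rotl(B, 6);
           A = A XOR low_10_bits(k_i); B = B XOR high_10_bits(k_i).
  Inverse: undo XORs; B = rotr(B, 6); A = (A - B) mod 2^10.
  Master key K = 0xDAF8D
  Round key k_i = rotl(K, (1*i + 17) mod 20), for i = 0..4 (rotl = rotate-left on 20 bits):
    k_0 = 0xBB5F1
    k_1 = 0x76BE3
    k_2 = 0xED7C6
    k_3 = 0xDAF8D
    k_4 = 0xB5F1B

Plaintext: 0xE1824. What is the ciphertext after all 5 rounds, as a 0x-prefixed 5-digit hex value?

0x2AA7F

s_0 = plaintext = 0xE1824
s_1 = Round(s_0, k_0) = 0x96FEF
s_2 = Round(s_1, k_1) = 0x6A624
s_3 = Round(s_2, k_2) = 0x02E97
s_4 = Round(s_3, k_3) = 0x4BE82
s_5 = Round(s_4, k_4) = 0x2AA7F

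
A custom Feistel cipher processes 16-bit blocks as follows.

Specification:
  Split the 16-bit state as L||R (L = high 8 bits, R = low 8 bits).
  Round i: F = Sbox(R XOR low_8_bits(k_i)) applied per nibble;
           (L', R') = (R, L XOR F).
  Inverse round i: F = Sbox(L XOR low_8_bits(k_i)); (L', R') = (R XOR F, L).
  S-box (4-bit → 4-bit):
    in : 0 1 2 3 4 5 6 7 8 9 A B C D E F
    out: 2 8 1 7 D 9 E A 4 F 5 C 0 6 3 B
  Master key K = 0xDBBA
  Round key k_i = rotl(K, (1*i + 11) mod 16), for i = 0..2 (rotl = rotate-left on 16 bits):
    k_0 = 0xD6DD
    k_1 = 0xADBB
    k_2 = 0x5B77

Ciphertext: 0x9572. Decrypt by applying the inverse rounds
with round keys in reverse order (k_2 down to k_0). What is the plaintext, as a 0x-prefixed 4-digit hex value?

0xF321

s_0 = ciphertext = 0x9572
s_1 = InvRound(s_0, k_2) = 0x4395
s_2 = InvRound(s_1, k_1) = 0x2143
s_3 = InvRound(s_2, k_0) = 0xF321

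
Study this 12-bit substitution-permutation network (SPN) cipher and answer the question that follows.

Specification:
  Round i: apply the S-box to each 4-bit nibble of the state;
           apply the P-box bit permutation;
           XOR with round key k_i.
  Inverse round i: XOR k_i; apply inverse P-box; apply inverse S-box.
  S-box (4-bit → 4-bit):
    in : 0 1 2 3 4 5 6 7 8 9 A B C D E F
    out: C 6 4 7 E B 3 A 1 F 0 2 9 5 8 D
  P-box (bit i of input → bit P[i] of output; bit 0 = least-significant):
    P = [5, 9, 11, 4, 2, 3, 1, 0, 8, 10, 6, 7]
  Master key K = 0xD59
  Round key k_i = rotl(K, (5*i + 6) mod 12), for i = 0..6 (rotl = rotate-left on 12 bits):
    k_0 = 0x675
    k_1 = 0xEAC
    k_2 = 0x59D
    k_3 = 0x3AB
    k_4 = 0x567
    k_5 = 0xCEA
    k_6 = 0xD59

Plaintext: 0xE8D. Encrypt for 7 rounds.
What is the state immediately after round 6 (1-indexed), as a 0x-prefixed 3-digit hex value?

0x3EE

s_0 = plaintext = 0xE8D
s_1 = Round(s_0, k_0) = 0xED1
s_2 = Round(s_1, k_1) = 0x42A
s_3 = Round(s_2, k_2) = 0x15F
s_4 = Round(s_3, k_3) = 0xFD6
s_5 = Round(s_4, k_4) = 0x681
s_6 = Round(s_5, k_5) = 0x3EE
s_7 = Round(s_6, k_6) = 0x808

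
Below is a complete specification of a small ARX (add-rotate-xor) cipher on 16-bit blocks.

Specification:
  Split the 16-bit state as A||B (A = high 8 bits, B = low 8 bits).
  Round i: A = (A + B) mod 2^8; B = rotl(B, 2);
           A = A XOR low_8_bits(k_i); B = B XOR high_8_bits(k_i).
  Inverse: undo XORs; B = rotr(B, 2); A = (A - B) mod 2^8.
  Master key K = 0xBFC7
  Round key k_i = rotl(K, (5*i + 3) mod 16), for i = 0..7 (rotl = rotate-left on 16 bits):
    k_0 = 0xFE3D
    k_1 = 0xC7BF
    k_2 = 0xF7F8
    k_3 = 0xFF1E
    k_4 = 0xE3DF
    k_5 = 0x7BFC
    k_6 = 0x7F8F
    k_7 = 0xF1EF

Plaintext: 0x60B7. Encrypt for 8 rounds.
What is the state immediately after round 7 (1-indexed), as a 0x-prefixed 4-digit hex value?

0xADB9

s_0 = plaintext = 0x60B7
s_1 = Round(s_0, k_0) = 0x2A20
s_2 = Round(s_1, k_1) = 0xF547
s_3 = Round(s_2, k_2) = 0xC4EA
s_4 = Round(s_3, k_3) = 0xB054
s_5 = Round(s_4, k_4) = 0xDBB2
s_6 = Round(s_5, k_5) = 0x71B1
s_7 = Round(s_6, k_6) = 0xADB9
s_8 = Round(s_7, k_7) = 0x8917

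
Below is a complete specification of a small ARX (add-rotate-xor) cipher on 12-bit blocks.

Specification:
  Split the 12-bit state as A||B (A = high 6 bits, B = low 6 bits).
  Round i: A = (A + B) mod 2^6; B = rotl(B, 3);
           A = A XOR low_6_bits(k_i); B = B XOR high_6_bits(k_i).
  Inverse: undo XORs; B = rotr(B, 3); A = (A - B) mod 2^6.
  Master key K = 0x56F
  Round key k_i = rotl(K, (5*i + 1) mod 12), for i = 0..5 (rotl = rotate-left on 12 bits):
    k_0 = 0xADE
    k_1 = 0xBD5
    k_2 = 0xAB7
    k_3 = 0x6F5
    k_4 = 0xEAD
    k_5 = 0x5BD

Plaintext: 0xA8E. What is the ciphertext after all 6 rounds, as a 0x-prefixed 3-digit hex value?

s_0 = plaintext = 0xA8E
s_1 = Round(s_0, k_0) = 0x99A
s_2 = Round(s_1, k_1) = 0x57C
s_3 = Round(s_2, k_2) = 0x98D
s_4 = Round(s_3, k_3) = 0x1B2
s_5 = Round(s_4, k_4) = 0x56C
s_6 = Round(s_5, k_5) = 0xF33

0xF33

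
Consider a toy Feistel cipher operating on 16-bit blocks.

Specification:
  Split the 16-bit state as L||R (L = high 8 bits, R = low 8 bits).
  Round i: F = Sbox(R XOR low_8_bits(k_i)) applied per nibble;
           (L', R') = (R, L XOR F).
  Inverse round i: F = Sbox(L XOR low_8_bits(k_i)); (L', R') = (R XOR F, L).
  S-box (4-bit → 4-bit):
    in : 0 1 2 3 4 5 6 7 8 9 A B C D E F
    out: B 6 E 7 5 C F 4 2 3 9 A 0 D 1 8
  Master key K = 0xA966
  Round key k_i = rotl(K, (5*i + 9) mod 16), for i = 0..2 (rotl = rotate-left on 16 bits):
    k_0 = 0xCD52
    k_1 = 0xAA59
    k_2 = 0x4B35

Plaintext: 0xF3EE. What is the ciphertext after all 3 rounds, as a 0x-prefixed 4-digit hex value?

0x57AD

s_0 = plaintext = 0xF3EE
s_1 = Round(s_0, k_0) = 0xEE53
s_2 = Round(s_1, k_1) = 0x5357
s_3 = Round(s_2, k_2) = 0x57AD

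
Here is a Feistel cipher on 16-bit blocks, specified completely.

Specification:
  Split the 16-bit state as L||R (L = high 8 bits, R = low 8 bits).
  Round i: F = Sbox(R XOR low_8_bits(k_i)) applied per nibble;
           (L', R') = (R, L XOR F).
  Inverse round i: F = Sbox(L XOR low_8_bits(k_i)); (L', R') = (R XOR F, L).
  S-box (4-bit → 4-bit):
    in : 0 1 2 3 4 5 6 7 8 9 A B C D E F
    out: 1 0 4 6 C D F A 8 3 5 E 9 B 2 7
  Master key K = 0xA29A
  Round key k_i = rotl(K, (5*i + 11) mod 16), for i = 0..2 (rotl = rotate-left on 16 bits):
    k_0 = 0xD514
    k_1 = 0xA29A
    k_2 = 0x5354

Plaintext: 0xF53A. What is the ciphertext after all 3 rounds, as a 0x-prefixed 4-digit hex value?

0x71FA

s_0 = plaintext = 0xF53A
s_1 = Round(s_0, k_0) = 0x3AB7
s_2 = Round(s_1, k_1) = 0xB771
s_3 = Round(s_2, k_2) = 0x71FA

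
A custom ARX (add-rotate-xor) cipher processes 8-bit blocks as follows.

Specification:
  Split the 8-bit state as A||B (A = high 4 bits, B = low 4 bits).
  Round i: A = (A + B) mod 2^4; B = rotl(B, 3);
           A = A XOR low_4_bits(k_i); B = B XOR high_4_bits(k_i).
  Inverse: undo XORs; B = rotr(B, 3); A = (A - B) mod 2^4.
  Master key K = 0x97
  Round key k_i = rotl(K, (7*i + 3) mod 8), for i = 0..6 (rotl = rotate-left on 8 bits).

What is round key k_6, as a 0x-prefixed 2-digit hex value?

K = 0x97
k_0 = rotl(K, (7*0+3) mod 8) = rotl(K, 3) = 0xBC
k_1 = rotl(K, (7*1+3) mod 8) = rotl(K, 2) = 0x5E
k_2 = rotl(K, (7*2+3) mod 8) = rotl(K, 1) = 0x2F
k_3 = rotl(K, (7*3+3) mod 8) = rotl(K, 0) = 0x97
k_4 = rotl(K, (7*4+3) mod 8) = rotl(K, 7) = 0xCB
k_5 = rotl(K, (7*5+3) mod 8) = rotl(K, 6) = 0xE5
k_6 = rotl(K, (7*6+3) mod 8) = rotl(K, 5) = 0xF2

0xF2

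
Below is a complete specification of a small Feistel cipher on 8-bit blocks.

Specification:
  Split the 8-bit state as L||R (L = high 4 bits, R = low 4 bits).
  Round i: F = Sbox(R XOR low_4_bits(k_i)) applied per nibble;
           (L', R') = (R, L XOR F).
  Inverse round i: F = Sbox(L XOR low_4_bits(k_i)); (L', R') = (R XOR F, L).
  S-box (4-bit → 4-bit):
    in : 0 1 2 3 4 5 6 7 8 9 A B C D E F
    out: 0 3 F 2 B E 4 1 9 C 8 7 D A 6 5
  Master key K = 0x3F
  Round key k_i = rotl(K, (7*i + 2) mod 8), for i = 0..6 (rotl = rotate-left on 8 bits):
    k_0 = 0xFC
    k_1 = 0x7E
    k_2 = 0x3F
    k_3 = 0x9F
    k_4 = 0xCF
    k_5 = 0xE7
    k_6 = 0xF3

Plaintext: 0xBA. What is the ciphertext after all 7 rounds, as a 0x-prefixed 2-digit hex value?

s_0 = plaintext = 0xBA
s_1 = Round(s_0, k_0) = 0xAF
s_2 = Round(s_1, k_1) = 0xF9
s_3 = Round(s_2, k_2) = 0x9B
s_4 = Round(s_3, k_3) = 0xB2
s_5 = Round(s_4, k_4) = 0x21
s_6 = Round(s_5, k_5) = 0x16
s_7 = Round(s_6, k_6) = 0x6F

0x6F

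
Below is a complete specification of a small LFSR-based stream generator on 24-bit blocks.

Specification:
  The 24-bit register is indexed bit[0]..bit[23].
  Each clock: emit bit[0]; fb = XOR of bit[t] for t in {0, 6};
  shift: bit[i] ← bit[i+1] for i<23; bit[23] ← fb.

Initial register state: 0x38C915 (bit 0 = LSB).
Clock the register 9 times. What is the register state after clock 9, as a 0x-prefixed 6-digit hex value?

reg_0 = 0x38C915
clock 1: out=1, reg = 0x9C648A
clock 2: out=0, reg = 0x4E3245
clock 3: out=1, reg = 0x271922
clock 4: out=0, reg = 0x138C91
clock 5: out=1, reg = 0x89C648
clock 6: out=0, reg = 0xC4E324
clock 7: out=0, reg = 0x627192
clock 8: out=0, reg = 0x3138C9
clock 9: out=1, reg = 0x189C64

0x189C64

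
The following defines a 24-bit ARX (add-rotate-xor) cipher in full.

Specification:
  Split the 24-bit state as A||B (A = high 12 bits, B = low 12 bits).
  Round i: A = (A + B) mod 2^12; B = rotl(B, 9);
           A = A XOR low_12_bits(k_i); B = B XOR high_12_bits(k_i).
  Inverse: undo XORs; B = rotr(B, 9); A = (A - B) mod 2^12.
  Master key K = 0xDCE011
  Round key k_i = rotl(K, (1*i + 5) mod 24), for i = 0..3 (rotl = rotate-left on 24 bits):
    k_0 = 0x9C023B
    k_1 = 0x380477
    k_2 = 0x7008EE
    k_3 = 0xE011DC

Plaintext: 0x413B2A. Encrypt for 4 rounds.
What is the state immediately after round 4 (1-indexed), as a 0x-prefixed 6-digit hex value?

0xAFCBC1

s_0 = plaintext = 0x413B2A
s_1 = Round(s_0, k_0) = 0xD06CA5
s_2 = Round(s_1, k_1) = 0xDDC814
s_3 = Round(s_2, k_2) = 0xD1EE02
s_4 = Round(s_3, k_3) = 0xAFCBC1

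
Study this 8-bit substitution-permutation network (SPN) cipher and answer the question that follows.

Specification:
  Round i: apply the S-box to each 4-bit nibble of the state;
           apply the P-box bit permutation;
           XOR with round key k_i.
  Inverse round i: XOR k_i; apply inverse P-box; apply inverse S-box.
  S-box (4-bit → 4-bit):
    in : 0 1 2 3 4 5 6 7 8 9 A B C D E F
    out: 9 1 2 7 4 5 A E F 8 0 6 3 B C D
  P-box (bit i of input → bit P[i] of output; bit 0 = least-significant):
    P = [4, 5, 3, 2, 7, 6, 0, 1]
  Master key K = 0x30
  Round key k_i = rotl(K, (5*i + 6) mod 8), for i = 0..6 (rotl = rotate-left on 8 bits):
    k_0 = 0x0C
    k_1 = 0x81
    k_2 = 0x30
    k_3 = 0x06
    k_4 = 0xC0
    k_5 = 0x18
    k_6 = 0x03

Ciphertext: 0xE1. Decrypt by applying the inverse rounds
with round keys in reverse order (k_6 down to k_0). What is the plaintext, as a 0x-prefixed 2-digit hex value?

s_0 = ciphertext = 0xE1
s_1 = InvRound(s_0, k_6) = 0xD2
s_2 = InvRound(s_1, k_5) = 0xD4
s_3 = InvRound(s_2, k_4) = 0xA0
s_4 = InvRound(s_3, k_3) = 0x06
s_5 = InvRound(s_4, k_2) = 0x9D
s_6 = InvRound(s_5, k_1) = 0xAF
s_7 = InvRound(s_6, k_0) = 0xF2

0xF2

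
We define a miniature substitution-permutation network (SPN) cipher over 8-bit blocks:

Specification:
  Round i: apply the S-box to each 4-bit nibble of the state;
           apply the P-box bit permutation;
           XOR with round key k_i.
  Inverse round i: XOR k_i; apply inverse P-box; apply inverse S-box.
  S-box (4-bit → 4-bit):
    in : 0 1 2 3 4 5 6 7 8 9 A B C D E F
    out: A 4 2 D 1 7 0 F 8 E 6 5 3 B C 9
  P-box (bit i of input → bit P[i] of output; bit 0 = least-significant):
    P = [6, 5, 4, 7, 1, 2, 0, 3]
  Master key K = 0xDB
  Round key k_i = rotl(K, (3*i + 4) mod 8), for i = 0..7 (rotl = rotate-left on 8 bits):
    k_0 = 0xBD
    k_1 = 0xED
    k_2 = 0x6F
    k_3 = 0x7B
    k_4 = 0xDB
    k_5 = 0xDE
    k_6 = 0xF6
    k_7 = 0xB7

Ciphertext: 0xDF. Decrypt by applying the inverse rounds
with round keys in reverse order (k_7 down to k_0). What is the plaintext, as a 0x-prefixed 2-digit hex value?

0xF2

s_0 = ciphertext = 0xDF
s_1 = InvRound(s_0, k_7) = 0x8C
s_2 = InvRound(s_1, k_6) = 0xF5
s_3 = InvRound(s_2, k_5) = 0x32
s_4 = InvRound(s_3, k_4) = 0xED
s_5 = InvRound(s_4, k_3) = 0xCE
s_6 = InvRound(s_5, k_2) = 0x10
s_7 = InvRound(s_6, k_1) = 0x97
s_8 = InvRound(s_7, k_0) = 0xF2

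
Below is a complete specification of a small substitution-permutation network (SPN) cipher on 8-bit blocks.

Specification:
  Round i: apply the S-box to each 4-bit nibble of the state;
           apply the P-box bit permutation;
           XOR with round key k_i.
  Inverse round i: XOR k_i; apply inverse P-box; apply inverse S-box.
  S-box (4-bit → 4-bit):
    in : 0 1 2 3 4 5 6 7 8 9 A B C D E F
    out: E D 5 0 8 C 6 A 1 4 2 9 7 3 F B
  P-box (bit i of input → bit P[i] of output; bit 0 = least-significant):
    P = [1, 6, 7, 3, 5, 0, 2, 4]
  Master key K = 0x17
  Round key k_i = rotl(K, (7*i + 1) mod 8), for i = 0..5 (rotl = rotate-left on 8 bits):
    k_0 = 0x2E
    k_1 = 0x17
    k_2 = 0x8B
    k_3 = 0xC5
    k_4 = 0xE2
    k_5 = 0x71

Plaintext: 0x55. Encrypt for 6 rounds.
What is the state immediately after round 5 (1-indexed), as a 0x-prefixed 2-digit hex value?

0x74

s_0 = plaintext = 0x55
s_1 = Round(s_0, k_0) = 0xB2
s_2 = Round(s_1, k_1) = 0xA5
s_3 = Round(s_2, k_2) = 0x02
s_4 = Round(s_3, k_3) = 0x52
s_5 = Round(s_4, k_4) = 0x74
s_6 = Round(s_5, k_5) = 0x68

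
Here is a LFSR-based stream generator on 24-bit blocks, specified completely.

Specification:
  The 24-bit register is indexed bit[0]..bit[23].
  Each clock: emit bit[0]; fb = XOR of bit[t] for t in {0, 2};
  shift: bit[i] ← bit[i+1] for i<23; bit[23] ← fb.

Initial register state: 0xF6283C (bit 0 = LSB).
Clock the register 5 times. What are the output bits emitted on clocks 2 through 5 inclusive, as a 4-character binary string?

0111

reg_0 = 0xF6283C
clock 1: out=0, reg = 0xFB141E
clock 2: out=0, reg = 0xFD8A0F
clock 3: out=1, reg = 0x7EC507
clock 4: out=1, reg = 0x3F6283
clock 5: out=1, reg = 0x9FB141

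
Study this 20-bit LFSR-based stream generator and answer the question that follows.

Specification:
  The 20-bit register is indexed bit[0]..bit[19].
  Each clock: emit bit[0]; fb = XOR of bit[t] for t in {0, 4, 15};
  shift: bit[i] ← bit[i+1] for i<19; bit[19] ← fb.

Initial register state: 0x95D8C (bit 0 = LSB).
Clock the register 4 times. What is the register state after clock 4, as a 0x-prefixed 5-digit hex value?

0x695D8

reg_0 = 0x95D8C
clock 1: out=0, reg = 0x4AEC6
clock 2: out=0, reg = 0xA5763
clock 3: out=1, reg = 0xD2BB1
clock 4: out=1, reg = 0x695D8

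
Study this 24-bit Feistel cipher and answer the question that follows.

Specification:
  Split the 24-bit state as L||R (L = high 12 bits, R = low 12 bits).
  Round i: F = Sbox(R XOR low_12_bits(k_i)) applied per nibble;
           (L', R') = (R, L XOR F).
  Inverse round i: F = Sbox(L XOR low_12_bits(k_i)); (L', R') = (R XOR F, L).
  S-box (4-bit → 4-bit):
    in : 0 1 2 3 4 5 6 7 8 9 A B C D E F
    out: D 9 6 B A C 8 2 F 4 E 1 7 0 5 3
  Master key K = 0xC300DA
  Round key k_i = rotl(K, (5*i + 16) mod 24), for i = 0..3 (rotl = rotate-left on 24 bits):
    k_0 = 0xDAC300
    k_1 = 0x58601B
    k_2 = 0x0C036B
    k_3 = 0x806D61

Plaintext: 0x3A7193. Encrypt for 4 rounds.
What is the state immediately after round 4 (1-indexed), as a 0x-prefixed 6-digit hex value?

0x092D9A

s_0 = plaintext = 0x3A7193
s_1 = Round(s_0, k_0) = 0x1935EC
s_2 = Round(s_1, k_1) = 0x5ECDA1
s_3 = Round(s_2, k_2) = 0xDA1092
s_4 = Round(s_3, k_3) = 0x092D9A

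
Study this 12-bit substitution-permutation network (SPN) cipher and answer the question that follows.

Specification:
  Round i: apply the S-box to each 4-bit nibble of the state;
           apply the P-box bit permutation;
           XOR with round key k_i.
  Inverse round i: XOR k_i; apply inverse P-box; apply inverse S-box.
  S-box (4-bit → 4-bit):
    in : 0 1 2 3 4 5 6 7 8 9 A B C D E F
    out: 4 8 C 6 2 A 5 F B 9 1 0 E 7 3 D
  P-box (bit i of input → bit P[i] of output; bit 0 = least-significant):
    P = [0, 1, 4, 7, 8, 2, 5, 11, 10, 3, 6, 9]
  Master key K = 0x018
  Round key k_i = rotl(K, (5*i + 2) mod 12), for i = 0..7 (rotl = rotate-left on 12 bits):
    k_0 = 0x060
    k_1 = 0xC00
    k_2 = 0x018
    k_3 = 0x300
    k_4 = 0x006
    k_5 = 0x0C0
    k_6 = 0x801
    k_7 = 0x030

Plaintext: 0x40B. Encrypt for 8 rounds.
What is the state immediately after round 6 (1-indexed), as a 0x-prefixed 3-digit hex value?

s_0 = plaintext = 0x40B
s_1 = Round(s_0, k_0) = 0x048
s_2 = Round(s_1, k_1) = 0xCC7
s_3 = Round(s_2, k_2) = 0xAE7
s_4 = Round(s_3, k_3) = 0x697
s_5 = Round(s_4, k_4) = 0xDD5
s_6 = Round(s_5, k_5) = 0x52E
s_7 = Round(s_6, k_6) = 0x22A
s_8 = Round(s_7, k_7) = 0xA51

0x52E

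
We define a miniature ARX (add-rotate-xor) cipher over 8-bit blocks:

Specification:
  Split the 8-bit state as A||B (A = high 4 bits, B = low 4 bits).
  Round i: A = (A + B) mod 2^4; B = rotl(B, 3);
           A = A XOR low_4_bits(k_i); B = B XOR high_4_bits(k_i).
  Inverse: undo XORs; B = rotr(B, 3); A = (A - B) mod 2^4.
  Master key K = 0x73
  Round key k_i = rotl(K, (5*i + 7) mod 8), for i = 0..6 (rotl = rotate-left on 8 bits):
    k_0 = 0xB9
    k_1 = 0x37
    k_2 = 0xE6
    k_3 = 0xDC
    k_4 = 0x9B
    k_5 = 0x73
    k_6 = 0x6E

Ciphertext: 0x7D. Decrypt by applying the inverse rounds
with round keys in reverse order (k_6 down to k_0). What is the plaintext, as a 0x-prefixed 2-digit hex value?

s_0 = ciphertext = 0x7D
s_1 = InvRound(s_0, k_6) = 0x27
s_2 = InvRound(s_1, k_5) = 0x10
s_3 = InvRound(s_2, k_4) = 0x73
s_4 = InvRound(s_3, k_3) = 0xED
s_5 = InvRound(s_4, k_2) = 0x26
s_6 = InvRound(s_5, k_1) = 0xBA
s_7 = InvRound(s_6, k_0) = 0x02

0x02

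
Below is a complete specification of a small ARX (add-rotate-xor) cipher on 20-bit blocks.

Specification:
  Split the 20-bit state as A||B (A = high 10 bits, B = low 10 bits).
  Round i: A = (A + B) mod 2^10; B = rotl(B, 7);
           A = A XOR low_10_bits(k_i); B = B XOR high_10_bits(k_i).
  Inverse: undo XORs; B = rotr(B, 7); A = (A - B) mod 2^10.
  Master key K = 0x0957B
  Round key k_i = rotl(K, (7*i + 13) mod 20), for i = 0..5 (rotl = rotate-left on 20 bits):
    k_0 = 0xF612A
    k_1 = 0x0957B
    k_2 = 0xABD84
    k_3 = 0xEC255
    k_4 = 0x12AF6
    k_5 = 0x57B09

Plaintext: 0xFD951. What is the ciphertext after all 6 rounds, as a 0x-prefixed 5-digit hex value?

0x96D54

s_0 = plaintext = 0xFD951
s_1 = Round(s_0, k_0) = 0x1B772
s_2 = Round(s_1, k_1) = 0xA914B
s_3 = Round(s_2, k_2) = 0x9AF06
s_4 = Round(s_3, k_3) = 0xC90D0
s_5 = Round(s_4, k_4) = 0x40850
s_6 = Round(s_5, k_5) = 0x96D54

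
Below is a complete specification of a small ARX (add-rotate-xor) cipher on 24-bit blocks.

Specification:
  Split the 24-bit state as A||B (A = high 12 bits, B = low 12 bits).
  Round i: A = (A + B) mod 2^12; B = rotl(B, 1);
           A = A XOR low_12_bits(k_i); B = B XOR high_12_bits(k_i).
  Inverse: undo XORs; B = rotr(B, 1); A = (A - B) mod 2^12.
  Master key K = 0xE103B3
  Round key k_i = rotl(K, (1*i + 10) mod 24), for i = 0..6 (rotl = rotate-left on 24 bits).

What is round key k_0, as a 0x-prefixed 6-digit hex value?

0x0ECF84

K = 0xE103B3
k_0 = rotl(K, (1*0+10) mod 24) = rotl(K, 10) = 0x0ECF84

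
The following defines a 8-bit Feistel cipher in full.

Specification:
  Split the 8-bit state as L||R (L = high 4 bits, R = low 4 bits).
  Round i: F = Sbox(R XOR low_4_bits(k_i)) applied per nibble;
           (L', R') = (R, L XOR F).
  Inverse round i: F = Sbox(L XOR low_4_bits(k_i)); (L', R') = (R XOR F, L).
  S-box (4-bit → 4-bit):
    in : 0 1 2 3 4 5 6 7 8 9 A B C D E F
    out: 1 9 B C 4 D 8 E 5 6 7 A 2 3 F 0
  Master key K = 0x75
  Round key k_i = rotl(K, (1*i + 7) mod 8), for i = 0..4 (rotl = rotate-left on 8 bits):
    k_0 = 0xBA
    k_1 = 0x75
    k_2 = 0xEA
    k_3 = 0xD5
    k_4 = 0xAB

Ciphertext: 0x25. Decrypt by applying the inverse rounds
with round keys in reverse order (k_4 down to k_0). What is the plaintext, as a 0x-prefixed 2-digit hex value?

0xD4

s_0 = ciphertext = 0x25
s_1 = InvRound(s_0, k_4) = 0x32
s_2 = InvRound(s_1, k_3) = 0xA3
s_3 = InvRound(s_2, k_2) = 0x2A
s_4 = InvRound(s_3, k_1) = 0x42
s_5 = InvRound(s_4, k_0) = 0xD4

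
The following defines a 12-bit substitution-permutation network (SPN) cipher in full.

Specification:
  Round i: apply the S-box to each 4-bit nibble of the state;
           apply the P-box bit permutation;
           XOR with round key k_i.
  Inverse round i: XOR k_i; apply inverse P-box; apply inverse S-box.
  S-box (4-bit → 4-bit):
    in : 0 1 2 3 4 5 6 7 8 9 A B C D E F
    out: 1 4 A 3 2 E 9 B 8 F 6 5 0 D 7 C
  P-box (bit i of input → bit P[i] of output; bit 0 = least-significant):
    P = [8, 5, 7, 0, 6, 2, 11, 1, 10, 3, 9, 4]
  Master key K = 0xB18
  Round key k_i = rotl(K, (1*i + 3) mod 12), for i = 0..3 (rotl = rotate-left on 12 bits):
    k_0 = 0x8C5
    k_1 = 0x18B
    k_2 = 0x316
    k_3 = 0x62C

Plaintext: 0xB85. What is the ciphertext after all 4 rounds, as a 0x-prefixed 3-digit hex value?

s_0 = plaintext = 0xB85
s_1 = Round(s_0, k_0) = 0xE66
s_2 = Round(s_1, k_1) = 0x6C0
s_3 = Round(s_2, k_2) = 0x606
s_4 = Round(s_3, k_3) = 0x37D

0x37D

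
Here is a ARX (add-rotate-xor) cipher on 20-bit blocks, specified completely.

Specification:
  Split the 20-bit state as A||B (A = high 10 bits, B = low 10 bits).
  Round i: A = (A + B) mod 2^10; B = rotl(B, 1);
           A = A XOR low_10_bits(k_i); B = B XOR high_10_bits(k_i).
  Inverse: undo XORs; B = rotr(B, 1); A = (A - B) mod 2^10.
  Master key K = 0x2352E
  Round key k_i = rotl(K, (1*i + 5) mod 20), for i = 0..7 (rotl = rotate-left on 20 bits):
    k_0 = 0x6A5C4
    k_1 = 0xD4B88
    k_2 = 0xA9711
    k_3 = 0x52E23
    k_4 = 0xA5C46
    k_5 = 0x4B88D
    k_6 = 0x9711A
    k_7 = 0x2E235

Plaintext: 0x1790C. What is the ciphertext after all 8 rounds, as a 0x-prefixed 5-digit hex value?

0x75846

s_0 = plaintext = 0x1790C
s_1 = Round(s_0, k_0) = 0x2BBB1
s_2 = Round(s_1, k_1) = 0xF5C31
s_3 = Round(s_2, k_2) = 0xC66C7
s_4 = Round(s_3, k_3) = 0xF0CC4
s_5 = Round(s_4, k_4) = 0x3071F
s_6 = Round(s_5, k_5) = 0xDB711
s_7 = Round(s_6, k_6) = 0xD907F
s_8 = Round(s_7, k_7) = 0x75846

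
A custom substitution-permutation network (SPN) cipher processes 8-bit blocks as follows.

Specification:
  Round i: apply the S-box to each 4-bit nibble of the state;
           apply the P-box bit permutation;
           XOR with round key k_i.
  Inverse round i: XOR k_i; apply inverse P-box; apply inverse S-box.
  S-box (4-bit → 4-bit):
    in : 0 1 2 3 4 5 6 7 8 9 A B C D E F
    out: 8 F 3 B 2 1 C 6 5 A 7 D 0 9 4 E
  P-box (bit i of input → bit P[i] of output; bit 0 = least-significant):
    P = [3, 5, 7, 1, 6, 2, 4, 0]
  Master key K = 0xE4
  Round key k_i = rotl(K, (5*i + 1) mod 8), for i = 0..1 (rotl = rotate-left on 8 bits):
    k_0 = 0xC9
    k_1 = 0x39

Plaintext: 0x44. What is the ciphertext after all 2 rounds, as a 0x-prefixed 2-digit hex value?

0x23

s_0 = plaintext = 0x44
s_1 = Round(s_0, k_0) = 0xED
s_2 = Round(s_1, k_1) = 0x23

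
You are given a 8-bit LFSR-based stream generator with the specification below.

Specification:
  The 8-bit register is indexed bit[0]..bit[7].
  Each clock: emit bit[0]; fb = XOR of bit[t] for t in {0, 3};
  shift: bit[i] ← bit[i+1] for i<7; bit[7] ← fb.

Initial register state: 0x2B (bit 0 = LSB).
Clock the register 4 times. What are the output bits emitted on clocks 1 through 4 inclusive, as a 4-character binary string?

reg_0 = 0x2B
clock 1: out=1, reg = 0x15
clock 2: out=1, reg = 0x8A
clock 3: out=0, reg = 0xC5
clock 4: out=1, reg = 0xE2

1101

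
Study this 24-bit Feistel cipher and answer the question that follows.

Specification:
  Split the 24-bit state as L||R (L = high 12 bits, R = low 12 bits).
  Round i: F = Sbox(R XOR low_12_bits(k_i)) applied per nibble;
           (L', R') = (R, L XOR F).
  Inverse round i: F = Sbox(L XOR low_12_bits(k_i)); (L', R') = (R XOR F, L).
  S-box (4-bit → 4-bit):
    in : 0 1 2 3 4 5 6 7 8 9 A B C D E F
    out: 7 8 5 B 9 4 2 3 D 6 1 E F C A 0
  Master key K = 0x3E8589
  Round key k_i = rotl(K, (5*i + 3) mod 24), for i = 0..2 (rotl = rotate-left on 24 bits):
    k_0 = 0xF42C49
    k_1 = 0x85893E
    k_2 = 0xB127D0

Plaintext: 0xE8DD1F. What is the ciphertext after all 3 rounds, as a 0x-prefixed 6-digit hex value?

s_0 = plaintext = 0xE8DD1F
s_1 = Round(s_0, k_0) = 0xD1F6CF
s_2 = Round(s_1, k_1) = 0x6CFD17
s_3 = Round(s_2, k_2) = 0xD1773C

0xD1773C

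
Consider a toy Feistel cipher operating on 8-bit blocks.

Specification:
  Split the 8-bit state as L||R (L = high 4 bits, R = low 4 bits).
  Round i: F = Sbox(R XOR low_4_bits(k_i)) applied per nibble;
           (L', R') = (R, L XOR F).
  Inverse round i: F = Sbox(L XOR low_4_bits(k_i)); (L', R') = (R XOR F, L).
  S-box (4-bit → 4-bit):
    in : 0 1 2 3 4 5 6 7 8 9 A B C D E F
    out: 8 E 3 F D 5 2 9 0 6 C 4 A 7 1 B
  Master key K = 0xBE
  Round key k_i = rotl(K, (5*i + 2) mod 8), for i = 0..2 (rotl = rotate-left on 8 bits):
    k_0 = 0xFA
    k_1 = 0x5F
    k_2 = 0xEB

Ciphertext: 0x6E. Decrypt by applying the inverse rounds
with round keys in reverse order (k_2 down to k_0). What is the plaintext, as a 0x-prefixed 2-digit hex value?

s_0 = ciphertext = 0x6E
s_1 = InvRound(s_0, k_2) = 0x96
s_2 = InvRound(s_1, k_1) = 0x49
s_3 = InvRound(s_2, k_0) = 0x84

0x84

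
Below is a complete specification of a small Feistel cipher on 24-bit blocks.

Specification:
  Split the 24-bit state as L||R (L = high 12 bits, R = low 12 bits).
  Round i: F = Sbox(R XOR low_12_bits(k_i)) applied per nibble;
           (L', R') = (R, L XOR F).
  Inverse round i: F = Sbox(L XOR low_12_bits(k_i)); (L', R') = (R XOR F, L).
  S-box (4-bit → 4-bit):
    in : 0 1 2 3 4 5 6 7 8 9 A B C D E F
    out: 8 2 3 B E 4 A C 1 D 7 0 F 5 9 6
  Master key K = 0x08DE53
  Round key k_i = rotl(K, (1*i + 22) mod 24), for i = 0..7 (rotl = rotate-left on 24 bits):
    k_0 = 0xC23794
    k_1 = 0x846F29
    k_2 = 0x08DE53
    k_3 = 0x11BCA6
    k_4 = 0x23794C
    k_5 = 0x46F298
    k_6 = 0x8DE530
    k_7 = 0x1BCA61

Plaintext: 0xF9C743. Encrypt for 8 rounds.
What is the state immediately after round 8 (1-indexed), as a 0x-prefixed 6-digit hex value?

0xFED182

s_0 = plaintext = 0xF9C743
s_1 = Round(s_0, k_0) = 0x7437C0
s_2 = Round(s_1, k_1) = 0x7C06DE
s_3 = Round(s_2, k_2) = 0x6DE6D5
s_4 = Round(s_3, k_3) = 0x6D5115
s_5 = Round(s_4, k_4) = 0x115798
s_6 = Round(s_5, k_5) = 0x79859D
s_7 = Round(s_6, k_6) = 0x59DFED
s_8 = Round(s_7, k_7) = 0xFED182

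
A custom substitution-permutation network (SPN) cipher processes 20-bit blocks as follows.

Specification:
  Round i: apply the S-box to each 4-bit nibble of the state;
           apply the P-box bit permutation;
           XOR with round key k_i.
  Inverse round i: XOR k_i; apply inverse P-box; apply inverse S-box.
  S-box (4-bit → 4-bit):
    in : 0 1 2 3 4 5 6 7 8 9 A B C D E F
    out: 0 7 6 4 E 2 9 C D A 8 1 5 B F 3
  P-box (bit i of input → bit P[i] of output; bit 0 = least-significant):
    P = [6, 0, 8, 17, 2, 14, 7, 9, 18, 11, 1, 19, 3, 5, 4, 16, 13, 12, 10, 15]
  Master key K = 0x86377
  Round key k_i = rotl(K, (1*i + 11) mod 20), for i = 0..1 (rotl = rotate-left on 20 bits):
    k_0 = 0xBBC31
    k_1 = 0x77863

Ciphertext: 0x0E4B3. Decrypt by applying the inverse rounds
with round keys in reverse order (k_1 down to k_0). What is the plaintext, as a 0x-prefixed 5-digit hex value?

0xAA8D4

s_0 = ciphertext = 0x0E4B3
s_1 = InvRound(s_0, k_1) = 0x47F36
s_2 = InvRound(s_1, k_0) = 0xAA8D4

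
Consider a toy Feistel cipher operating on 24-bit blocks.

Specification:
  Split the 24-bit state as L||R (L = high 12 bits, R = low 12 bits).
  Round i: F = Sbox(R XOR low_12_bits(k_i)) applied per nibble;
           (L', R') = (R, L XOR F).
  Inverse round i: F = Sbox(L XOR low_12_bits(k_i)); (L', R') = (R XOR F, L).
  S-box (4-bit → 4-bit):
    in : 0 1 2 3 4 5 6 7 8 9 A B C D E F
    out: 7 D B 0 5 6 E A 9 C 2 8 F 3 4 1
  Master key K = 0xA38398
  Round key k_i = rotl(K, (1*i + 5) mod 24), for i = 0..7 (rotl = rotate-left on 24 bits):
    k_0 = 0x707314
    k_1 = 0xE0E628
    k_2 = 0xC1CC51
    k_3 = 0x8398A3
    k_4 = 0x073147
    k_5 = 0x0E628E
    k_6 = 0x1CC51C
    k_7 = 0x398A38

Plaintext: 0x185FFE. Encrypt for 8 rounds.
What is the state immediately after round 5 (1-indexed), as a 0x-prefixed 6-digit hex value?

0x3087D2

s_0 = plaintext = 0x185FFE
s_1 = Round(s_0, k_0) = 0xFFEEC7
s_2 = Round(s_1, k_1) = 0xEC76BF
s_3 = Round(s_2, k_2) = 0x6BFC83
s_4 = Round(s_3, k_3) = 0xC83308
s_5 = Round(s_4, k_4) = 0x3087D2
s_6 = Round(s_5, k_5) = 0x7D2567
s_7 = Round(s_6, k_6) = 0x56707A
s_8 = Round(s_7, k_7) = 0x07A73C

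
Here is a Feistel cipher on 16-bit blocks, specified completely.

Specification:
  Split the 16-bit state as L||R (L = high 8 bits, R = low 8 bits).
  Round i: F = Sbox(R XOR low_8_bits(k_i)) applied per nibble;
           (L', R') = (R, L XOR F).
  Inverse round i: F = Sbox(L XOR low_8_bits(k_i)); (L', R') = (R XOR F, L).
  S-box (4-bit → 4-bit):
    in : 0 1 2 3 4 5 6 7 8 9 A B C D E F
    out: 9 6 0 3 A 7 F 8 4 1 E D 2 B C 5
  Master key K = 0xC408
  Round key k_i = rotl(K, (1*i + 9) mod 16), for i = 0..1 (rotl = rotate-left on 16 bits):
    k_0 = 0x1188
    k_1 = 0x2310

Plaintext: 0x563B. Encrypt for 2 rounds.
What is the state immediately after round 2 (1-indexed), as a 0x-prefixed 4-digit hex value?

0x852C

s_0 = plaintext = 0x563B
s_1 = Round(s_0, k_0) = 0x3B85
s_2 = Round(s_1, k_1) = 0x852C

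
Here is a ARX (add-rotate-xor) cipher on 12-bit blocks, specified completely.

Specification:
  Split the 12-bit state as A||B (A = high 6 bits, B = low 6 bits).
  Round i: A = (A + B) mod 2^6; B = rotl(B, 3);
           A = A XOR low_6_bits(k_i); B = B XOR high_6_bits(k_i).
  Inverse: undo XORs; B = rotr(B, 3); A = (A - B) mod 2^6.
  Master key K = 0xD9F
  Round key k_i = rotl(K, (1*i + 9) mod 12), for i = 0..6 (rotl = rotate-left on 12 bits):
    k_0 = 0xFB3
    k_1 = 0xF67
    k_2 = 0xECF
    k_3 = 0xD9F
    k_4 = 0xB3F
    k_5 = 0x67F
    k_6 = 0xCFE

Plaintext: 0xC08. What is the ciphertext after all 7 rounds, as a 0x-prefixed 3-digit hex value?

0x6C9

s_0 = plaintext = 0xC08
s_1 = Round(s_0, k_0) = 0x2FF
s_2 = Round(s_1, k_1) = 0xB42
s_3 = Round(s_2, k_2) = 0x82B
s_4 = Round(s_3, k_3) = 0x52B
s_5 = Round(s_4, k_4) = 0x031
s_6 = Round(s_5, k_5) = 0x397
s_7 = Round(s_6, k_6) = 0x6C9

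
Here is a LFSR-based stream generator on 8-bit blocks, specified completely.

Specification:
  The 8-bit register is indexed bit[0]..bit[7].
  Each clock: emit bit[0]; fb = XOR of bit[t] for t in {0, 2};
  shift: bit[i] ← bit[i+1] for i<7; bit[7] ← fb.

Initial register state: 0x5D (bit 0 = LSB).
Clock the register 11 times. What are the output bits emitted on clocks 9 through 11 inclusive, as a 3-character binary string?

010

reg_0 = 0x5D
clock 1: out=1, reg = 0x2E
clock 2: out=0, reg = 0x97
clock 3: out=1, reg = 0x4B
clock 4: out=1, reg = 0xA5
clock 5: out=1, reg = 0x52
clock 6: out=0, reg = 0x29
clock 7: out=1, reg = 0x94
clock 8: out=0, reg = 0xCA
clock 9: out=0, reg = 0x65
clock 10: out=1, reg = 0x32
clock 11: out=0, reg = 0x19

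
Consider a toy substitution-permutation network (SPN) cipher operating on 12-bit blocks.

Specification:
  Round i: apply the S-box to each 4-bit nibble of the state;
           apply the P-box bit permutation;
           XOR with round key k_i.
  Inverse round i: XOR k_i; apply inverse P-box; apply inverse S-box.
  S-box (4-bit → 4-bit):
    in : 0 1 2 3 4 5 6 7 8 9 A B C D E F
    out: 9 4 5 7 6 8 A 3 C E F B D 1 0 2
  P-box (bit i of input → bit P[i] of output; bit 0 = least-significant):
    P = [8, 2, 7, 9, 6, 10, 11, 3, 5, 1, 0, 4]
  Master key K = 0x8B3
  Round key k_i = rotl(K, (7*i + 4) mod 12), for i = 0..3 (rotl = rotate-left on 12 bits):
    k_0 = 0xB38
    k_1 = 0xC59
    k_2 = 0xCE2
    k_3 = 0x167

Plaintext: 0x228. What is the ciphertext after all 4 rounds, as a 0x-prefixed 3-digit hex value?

s_0 = plaintext = 0x228
s_1 = Round(s_0, k_0) = 0x1D9
s_2 = Round(s_1, k_1) = 0xE9C
s_3 = Round(s_2, k_2) = 0x36A
s_4 = Round(s_3, k_3) = 0x6C8

0x6C8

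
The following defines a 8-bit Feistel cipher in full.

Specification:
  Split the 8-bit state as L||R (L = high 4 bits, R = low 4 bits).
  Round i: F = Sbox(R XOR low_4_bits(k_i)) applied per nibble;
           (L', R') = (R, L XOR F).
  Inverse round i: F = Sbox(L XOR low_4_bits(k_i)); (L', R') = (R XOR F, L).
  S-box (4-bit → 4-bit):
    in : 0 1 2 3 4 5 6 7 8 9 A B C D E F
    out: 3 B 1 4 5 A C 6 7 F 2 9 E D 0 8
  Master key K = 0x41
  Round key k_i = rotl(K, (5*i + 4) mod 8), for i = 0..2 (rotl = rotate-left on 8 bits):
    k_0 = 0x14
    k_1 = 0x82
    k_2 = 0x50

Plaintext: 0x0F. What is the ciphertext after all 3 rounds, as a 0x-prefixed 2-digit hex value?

0x65

s_0 = plaintext = 0x0F
s_1 = Round(s_0, k_0) = 0xF9
s_2 = Round(s_1, k_1) = 0x96
s_3 = Round(s_2, k_2) = 0x65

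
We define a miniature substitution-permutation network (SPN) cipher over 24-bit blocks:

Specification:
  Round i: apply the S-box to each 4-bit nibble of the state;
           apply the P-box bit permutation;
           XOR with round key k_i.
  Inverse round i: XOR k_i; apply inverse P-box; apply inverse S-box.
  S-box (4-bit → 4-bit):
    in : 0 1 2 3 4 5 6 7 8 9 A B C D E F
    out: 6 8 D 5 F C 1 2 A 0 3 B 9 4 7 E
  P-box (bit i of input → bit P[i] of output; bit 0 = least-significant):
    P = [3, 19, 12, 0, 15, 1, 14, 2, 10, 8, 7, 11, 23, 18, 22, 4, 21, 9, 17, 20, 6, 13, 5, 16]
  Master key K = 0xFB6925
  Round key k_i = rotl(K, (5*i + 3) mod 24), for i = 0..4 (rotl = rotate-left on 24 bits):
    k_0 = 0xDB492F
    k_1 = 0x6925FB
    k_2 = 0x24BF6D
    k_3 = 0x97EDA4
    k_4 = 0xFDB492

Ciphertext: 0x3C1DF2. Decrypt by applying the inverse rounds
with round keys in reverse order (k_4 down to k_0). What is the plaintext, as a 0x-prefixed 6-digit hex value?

0x81291C

s_0 = ciphertext = 0x3C1DF2
s_1 = InvRound(s_0, k_4) = 0x493869
s_2 = InvRound(s_1, k_3) = 0x65EE24
s_3 = InvRound(s_2, k_2) = 0xC9D7D2
s_4 = InvRound(s_3, k_1) = 0x0A6932
s_5 = InvRound(s_4, k_0) = 0x81291C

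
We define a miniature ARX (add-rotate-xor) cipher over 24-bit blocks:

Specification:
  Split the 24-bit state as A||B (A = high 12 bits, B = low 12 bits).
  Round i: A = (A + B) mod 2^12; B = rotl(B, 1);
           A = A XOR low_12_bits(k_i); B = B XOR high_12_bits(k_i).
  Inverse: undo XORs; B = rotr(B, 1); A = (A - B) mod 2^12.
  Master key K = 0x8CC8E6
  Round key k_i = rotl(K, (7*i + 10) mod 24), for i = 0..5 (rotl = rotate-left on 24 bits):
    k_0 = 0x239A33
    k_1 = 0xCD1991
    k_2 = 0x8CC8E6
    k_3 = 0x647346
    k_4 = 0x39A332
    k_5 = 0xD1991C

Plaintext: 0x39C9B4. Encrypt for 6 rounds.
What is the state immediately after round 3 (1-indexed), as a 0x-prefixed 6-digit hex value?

s_0 = plaintext = 0x39C9B4
s_1 = Round(s_0, k_0) = 0x763150
s_2 = Round(s_1, k_1) = 0x122E71
s_3 = Round(s_2, k_2) = 0x77542F
s_4 = Round(s_3, k_3) = 0x8E2E19
s_5 = Round(s_4, k_4) = 0x5C9FA9
s_6 = Round(s_5, k_5) = 0xC6E24A

0x77542F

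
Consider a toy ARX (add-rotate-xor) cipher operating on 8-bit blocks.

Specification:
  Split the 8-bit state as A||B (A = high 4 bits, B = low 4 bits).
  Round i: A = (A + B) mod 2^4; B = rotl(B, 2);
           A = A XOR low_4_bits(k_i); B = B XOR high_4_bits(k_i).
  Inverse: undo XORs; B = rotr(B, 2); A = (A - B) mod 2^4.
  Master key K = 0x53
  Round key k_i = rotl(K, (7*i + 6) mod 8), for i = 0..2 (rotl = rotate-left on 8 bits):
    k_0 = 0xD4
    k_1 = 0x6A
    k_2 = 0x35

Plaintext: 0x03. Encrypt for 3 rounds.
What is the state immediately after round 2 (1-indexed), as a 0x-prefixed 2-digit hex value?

0x22

s_0 = plaintext = 0x03
s_1 = Round(s_0, k_0) = 0x71
s_2 = Round(s_1, k_1) = 0x22
s_3 = Round(s_2, k_2) = 0x1B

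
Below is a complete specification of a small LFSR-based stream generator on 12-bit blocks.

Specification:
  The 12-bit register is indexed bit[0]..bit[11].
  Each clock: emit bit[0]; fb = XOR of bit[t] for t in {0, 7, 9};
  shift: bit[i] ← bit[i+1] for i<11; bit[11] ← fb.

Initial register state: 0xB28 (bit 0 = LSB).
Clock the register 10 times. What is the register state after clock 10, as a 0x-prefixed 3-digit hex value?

reg_0 = 0xB28
clock 1: out=0, reg = 0xD94
clock 2: out=0, reg = 0xECA
clock 3: out=0, reg = 0x765
clock 4: out=1, reg = 0x3B2
clock 5: out=0, reg = 0x1D9
clock 6: out=1, reg = 0x0EC
clock 7: out=0, reg = 0x876
clock 8: out=0, reg = 0x43B
clock 9: out=1, reg = 0xA1D
clock 10: out=1, reg = 0x50E

0x50E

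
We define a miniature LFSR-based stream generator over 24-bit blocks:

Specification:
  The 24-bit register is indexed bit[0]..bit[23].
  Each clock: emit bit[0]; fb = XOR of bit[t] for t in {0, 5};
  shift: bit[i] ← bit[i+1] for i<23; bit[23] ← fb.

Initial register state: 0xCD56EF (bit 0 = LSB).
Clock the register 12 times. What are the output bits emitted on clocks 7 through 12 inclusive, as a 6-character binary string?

110110

reg_0 = 0xCD56EF
clock 1: out=1, reg = 0x66AB77
clock 2: out=1, reg = 0x3355BB
clock 3: out=1, reg = 0x19AADD
clock 4: out=1, reg = 0x8CD56E
clock 5: out=0, reg = 0xC66AB7
clock 6: out=1, reg = 0x63355B
clock 7: out=1, reg = 0xB19AAD
clock 8: out=1, reg = 0x58CD56
clock 9: out=0, reg = 0x2C66AB
clock 10: out=1, reg = 0x163355
clock 11: out=1, reg = 0x8B19AA
clock 12: out=0, reg = 0xC58CD5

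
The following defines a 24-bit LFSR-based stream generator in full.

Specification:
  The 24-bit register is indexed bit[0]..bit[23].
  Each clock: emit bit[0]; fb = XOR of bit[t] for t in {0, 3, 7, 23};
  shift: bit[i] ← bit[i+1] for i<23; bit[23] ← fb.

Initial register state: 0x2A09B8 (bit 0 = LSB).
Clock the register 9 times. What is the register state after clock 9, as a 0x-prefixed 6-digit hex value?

reg_0 = 0x2A09B8
clock 1: out=0, reg = 0x1504DC
clock 2: out=0, reg = 0x0A826E
clock 3: out=0, reg = 0x854137
clock 4: out=1, reg = 0x42A09B
clock 5: out=1, reg = 0xA1504D
clock 6: out=1, reg = 0xD0A826
clock 7: out=0, reg = 0xE85413
clock 8: out=1, reg = 0x742A09
clock 9: out=1, reg = 0x3A1504

0x3A1504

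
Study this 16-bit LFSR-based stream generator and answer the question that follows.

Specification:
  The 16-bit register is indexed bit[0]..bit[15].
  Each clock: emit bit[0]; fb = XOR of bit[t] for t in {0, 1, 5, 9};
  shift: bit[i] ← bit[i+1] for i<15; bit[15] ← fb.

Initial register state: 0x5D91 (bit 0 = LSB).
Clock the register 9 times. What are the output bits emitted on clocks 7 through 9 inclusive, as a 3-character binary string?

011

reg_0 = 0x5D91
clock 1: out=1, reg = 0xAEC8
clock 2: out=0, reg = 0xD764
clock 3: out=0, reg = 0x6BB2
clock 4: out=0, reg = 0xB5D9
clock 5: out=1, reg = 0xDAEC
clock 6: out=0, reg = 0x6D76
clock 7: out=0, reg = 0x36BB
clock 8: out=1, reg = 0x1B5D
clock 9: out=1, reg = 0x0DAE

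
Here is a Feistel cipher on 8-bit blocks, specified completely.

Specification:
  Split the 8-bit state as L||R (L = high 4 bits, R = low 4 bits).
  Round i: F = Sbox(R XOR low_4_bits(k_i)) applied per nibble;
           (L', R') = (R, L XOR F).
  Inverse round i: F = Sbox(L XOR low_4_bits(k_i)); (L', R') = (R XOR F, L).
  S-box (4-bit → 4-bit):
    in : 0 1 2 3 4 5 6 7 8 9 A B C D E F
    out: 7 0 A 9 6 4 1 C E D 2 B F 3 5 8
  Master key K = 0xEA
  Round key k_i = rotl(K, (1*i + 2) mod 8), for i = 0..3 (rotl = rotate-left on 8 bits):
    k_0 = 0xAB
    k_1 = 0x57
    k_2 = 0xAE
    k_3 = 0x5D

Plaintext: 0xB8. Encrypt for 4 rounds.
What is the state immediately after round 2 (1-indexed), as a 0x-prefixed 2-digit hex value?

0x2C

s_0 = plaintext = 0xB8
s_1 = Round(s_0, k_0) = 0x82
s_2 = Round(s_1, k_1) = 0x2C
s_3 = Round(s_2, k_2) = 0xC8
s_4 = Round(s_3, k_3) = 0x88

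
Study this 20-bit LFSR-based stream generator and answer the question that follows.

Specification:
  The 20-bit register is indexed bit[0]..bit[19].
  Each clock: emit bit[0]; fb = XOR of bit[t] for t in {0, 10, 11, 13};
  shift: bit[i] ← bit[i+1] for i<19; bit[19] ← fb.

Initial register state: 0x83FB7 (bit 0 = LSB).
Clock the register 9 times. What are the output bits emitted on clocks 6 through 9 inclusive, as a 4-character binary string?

1011

reg_0 = 0x83FB7
clock 1: out=1, reg = 0x41FDB
clock 2: out=1, reg = 0xA0FED
clock 3: out=1, reg = 0xD07F6
clock 4: out=0, reg = 0xE83FB
clock 5: out=1, reg = 0xF41FD
clock 6: out=1, reg = 0xFA0FE
clock 7: out=0, reg = 0xFD07F
clock 8: out=1, reg = 0xFE83F
clock 9: out=1, reg = 0xFF41F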